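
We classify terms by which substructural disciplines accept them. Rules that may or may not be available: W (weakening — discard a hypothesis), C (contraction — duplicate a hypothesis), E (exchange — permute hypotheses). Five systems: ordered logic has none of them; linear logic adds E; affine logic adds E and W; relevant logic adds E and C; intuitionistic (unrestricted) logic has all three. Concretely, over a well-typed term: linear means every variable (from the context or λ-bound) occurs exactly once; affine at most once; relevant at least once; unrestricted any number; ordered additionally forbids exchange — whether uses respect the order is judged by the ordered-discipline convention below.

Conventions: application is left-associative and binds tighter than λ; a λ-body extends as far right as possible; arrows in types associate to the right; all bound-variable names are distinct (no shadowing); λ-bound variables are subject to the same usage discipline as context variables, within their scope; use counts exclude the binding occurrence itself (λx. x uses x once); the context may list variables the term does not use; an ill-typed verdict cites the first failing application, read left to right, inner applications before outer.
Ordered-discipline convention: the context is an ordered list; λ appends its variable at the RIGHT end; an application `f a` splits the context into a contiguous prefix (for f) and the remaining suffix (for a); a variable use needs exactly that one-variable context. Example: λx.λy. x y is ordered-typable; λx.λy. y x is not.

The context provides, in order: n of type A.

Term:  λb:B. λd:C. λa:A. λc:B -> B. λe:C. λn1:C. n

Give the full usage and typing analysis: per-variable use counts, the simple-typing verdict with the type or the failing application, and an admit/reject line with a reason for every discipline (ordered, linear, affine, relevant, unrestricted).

use counts: n: 1×; b [bound]: 0×; d [bound]: 0×; a [bound]: 0×; c [bound]: 0×; e [bound]: 0×; n1 [bound]: 0×
left-to-right use order: n
typing: well-typed — term : B -> C -> A -> (B -> B) -> C -> C -> A
ordered ✗ (needs weakening: b, d, a, c, e, n1 unused)
linear ✗ (needs weakening: b, d, a, c, e, n1 unused)
affine ✓ (none of n, b, d, a, c, e, n1 used more than once)
relevant ✗ (needs weakening: b, d, a, c, e, n1 unused)
unrestricted ✓ (typability at B -> C -> A -> (B -> B) -> C -> C -> A is all that's needed)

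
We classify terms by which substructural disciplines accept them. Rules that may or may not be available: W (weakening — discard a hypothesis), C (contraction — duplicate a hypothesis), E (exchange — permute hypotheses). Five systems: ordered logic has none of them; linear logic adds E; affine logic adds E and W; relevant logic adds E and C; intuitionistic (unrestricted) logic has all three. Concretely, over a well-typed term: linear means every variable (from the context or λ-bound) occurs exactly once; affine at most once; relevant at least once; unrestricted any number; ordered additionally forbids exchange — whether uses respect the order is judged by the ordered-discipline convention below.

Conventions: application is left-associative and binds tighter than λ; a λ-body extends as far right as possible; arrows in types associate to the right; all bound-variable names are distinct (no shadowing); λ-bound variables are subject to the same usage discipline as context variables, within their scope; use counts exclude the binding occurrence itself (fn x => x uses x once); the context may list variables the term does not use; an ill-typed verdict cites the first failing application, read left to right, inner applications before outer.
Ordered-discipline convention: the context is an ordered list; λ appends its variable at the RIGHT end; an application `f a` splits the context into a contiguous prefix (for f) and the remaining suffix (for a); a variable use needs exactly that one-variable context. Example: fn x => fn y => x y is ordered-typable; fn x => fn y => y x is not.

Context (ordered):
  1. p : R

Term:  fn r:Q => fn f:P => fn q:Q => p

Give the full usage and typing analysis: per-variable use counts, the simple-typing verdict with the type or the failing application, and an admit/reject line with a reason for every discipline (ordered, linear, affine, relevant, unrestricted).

usage: p: 1, r [bound]: 0, f [bound]: 0, q [bound]: 0
uses in reading order: p
typing: the term checks, with type Q → P → Q → R
ordered: ✗ — needs weakening: r, f, q unused
linear: ✗ — needs weakening: r, f, q unused
affine: ✓ — at most one use each (p, r, f, q)
relevant: ✗ — needs weakening: r, f, q unused
unrestricted: ✓ — type-checks (Q → P → Q → R) and nothing is barred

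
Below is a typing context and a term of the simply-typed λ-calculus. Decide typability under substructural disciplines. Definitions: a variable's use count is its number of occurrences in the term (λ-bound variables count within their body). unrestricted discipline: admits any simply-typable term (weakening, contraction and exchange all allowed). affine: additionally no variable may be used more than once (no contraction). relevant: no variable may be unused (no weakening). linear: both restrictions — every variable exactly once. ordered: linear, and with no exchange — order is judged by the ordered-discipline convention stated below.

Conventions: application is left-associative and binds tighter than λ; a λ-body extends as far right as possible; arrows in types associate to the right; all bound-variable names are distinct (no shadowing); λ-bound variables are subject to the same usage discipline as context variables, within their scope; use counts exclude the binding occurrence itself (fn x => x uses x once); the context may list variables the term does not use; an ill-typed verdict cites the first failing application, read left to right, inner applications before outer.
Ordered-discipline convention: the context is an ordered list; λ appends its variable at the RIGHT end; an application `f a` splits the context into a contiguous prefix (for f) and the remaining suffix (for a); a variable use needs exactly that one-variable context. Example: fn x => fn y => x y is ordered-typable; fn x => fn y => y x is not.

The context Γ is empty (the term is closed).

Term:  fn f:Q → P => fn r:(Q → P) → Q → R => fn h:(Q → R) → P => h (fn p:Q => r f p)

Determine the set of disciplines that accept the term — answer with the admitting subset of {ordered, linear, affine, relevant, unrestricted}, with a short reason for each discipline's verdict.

admitted by: linear, affine, relevant, unrestricted
use counts: f (bound): 1×, r (bound): 1×, h (bound): 1×, p (bound): 1×
use order (left to right): h, r, f, p
typing: well-typed — term : (Q → P) → ((Q → P) → Q → R) → ((Q → R) → P) → P
ordered: ✗ — use order h, r, f, p needs exchange
linear: ✓ — single use per variable (f, r, h, p)
affine: ✓ — no duplicate uses among f, r, h, p
relevant: ✓ — at least one use each (f, r, h, p)
unrestricted: ✓ — simply typable at (Q → P) → ((Q → P) → Q → R) → ((Q → R) → P) → P; W, C, E all held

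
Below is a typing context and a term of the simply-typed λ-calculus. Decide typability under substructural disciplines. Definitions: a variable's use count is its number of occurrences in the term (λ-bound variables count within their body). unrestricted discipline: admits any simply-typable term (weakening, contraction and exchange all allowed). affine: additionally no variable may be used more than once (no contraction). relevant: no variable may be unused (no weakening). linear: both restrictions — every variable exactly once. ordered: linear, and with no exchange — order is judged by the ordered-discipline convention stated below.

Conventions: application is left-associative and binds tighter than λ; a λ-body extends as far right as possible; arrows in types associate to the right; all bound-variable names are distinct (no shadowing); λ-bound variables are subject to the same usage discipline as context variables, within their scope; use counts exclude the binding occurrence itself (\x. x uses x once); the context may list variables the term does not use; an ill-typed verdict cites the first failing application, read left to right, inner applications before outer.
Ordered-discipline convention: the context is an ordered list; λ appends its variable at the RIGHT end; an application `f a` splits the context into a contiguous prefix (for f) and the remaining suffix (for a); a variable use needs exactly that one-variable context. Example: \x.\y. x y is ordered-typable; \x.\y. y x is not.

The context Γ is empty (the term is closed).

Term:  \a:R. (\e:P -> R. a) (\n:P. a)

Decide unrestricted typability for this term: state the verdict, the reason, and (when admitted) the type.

yes — type-checks (R -> R) and nothing is barred; term : R -> R
counts: a [bound]: 2, e [bound]: 0, n [bound]: 0
order of uses: a, a
typing: ✓ — R -> R
all disciplines: ordered ✗ · linear ✗ · affine ✗ · relevant ✗ · unrestricted ✓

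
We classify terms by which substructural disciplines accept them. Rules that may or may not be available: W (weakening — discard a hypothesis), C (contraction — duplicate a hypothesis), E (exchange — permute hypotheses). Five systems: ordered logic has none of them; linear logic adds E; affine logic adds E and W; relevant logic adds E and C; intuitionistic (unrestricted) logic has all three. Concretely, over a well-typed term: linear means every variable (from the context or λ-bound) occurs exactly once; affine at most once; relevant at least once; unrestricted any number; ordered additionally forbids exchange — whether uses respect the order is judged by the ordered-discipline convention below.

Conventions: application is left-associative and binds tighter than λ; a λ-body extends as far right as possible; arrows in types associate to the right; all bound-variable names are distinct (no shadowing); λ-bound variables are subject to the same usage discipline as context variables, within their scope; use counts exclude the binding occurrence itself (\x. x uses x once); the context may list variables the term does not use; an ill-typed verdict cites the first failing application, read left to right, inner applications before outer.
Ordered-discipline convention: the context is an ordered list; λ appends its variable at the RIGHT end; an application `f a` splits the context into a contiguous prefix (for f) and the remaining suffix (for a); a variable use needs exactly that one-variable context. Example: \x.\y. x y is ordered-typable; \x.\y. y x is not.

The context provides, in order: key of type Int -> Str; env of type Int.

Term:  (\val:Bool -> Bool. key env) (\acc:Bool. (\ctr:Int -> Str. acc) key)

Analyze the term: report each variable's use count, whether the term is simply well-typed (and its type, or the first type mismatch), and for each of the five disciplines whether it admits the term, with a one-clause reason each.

variable uses: key=2, env=1, val (λ-bound)=0, acc (λ-bound)=1, ctr (λ-bound)=0
use order (left to right): key, env, acc, key
typing: well-typed at Str
ordered: ✗ — uses contraction: key ×2; val, ctr left unused
linear: ✗ — uses contraction: key ×2; val, ctr left unused
affine: ✗ — uses contraction: key ×2
relevant: ✗ — val, ctr left unused
unrestricted: ✓ — type-checks (Str) and nothing is barred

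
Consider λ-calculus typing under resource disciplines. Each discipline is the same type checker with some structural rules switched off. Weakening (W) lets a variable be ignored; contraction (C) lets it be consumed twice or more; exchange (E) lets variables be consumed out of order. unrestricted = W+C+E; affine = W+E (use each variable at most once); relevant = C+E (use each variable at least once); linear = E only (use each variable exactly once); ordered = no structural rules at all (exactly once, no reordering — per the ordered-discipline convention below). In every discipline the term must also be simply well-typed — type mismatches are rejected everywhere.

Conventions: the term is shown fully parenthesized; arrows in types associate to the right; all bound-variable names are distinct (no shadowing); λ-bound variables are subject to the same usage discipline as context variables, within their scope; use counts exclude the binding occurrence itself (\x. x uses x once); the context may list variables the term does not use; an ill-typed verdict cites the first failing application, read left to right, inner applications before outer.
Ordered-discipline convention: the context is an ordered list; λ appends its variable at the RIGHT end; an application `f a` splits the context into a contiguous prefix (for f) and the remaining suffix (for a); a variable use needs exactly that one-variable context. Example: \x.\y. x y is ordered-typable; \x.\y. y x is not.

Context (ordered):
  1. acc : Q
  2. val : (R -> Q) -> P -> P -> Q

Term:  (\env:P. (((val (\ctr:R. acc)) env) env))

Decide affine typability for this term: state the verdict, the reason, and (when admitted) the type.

no — repeated use of env ×2
counts: acc=1; val=1; env [bound]=2; ctr [bound]=0
order of uses: val, acc, env, env
typing: the term checks, with type P -> Q
summary: ordered ✗; linear ✗; affine ✗; relevant ✗; unrestricted ✓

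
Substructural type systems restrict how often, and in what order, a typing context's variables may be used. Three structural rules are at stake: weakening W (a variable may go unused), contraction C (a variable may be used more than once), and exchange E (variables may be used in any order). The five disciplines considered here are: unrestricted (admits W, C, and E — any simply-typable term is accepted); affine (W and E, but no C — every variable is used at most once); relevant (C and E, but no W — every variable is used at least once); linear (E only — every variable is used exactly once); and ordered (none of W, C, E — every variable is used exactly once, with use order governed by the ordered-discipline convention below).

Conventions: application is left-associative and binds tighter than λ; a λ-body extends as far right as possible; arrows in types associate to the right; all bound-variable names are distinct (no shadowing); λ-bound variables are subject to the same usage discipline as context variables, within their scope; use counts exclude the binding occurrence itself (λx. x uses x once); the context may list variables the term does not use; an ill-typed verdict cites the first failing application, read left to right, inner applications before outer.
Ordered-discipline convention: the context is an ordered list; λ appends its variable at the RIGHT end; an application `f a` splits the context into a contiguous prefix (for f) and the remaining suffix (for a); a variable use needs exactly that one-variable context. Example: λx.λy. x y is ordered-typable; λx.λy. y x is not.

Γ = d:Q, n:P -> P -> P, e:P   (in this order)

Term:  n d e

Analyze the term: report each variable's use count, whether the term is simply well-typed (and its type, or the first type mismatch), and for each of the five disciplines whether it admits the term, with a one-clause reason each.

counts: d: 1×; n: 1×; e: 1×
use order (left to right): n, d, e
typing: ill-typed: a function awaiting P gets Q
ordered ✗ (not simply typable)
linear ✗ (fails simple typing)
affine ✗ (a type mismatch blocks all five)
relevant ✗ (the type mismatch rejects it)
unrestricted ✗ (not simply typable)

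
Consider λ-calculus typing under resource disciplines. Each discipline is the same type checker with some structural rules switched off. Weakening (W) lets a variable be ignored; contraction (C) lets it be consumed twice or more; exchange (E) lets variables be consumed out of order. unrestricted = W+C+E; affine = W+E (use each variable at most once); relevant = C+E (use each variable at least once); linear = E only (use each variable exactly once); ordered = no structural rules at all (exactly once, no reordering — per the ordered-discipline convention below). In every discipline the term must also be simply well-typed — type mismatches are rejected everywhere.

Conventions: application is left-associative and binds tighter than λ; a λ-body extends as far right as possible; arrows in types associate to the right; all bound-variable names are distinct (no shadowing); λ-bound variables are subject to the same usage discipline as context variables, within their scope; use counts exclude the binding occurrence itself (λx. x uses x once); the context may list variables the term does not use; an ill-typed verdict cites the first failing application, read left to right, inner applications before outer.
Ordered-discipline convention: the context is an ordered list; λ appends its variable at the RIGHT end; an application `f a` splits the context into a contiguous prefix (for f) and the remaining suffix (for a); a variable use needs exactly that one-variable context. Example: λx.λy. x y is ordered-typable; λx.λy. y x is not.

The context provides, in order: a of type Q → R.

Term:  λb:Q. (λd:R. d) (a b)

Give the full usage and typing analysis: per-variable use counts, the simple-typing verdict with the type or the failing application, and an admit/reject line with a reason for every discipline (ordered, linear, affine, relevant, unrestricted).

counts: a: 1×, b [bound]: 1×, d [bound]: 1×
left-to-right use order: d, a, b
typing: well-typed — term : Q → R
ordered: ✓ — one use each (a, b, d); ordered split holds
linear: ✓ — single use per variable (a, b, d)
affine: ✓ — no duplicate uses among a, b, d
relevant: ✓ — none of a, b, d goes unused
unrestricted: ✓ — type-checks (Q → R) and nothing is barred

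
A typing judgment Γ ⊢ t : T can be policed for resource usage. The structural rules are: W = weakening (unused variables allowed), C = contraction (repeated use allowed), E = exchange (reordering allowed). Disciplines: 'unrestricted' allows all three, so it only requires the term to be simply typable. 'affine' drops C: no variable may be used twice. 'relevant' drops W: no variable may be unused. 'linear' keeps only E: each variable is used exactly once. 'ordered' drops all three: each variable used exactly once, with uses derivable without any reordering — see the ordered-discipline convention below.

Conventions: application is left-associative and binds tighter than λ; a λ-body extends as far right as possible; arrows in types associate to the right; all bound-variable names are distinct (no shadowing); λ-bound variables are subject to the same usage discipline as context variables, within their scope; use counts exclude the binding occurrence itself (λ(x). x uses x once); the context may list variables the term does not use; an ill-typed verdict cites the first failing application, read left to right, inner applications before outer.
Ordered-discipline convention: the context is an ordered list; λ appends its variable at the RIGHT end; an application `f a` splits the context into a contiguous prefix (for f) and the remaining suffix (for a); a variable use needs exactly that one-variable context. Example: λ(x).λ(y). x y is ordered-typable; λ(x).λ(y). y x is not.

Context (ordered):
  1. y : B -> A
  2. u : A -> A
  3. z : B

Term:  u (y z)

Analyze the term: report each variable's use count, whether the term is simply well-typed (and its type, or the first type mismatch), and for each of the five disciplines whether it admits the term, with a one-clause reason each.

variable uses: y: 1×; u: 1×; z: 1×
left-to-right use order: u, y, z
typing: ✓ — A
ordered: ✗, needs exchange: uses follow u, y, z
linear: ✓, single use per variable (y, u, z)
affine: ✓, none of y, u, z used more than once
relevant: ✓, at least one use each (y, u, z)
unrestricted: ✓, well-typed at A; no restrictions here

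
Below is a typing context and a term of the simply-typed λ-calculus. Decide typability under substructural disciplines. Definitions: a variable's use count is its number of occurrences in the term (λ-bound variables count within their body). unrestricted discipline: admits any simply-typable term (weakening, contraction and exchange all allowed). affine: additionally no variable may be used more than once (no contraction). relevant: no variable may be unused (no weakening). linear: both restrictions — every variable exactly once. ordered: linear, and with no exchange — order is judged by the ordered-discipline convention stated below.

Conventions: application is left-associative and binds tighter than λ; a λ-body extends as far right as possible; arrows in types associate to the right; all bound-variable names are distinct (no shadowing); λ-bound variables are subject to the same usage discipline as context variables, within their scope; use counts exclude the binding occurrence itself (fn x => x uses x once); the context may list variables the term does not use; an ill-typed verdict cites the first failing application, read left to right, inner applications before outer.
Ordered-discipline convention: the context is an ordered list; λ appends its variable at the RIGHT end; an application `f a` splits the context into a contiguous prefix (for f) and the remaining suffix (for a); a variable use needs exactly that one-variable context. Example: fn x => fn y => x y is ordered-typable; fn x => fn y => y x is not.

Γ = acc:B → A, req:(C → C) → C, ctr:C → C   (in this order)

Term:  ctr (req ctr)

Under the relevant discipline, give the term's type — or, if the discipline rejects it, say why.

not well-typed under relevant — acc never used (weakening)
use counts: acc=0; req=1; ctr=2
uses in reading order: ctr, req, ctr
typing: the term checks, with type C
all disciplines: ordered ✗; linear ✗; affine ✗; relevant ✗; unrestricted ✓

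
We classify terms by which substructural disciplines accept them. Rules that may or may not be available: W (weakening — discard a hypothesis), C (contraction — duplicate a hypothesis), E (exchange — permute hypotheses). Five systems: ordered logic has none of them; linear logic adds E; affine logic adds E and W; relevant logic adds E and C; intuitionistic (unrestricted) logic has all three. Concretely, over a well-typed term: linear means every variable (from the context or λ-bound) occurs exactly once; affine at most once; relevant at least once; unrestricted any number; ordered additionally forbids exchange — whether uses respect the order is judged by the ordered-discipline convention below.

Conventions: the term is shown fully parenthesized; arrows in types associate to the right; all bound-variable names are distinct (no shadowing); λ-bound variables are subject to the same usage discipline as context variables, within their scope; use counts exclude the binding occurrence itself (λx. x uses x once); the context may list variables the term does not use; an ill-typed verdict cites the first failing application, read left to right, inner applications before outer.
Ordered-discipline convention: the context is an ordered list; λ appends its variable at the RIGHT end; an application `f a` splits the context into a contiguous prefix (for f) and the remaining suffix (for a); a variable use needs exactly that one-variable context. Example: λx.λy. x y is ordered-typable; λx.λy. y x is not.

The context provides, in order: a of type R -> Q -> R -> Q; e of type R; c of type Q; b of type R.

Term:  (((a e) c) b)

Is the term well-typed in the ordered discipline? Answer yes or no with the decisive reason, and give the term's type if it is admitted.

yes — one use each (a, e, c, b); ordered split holds; term : Q
use counts: a=1; e=1; c=1; b=1
order of uses: a, e, c, b
typing: well-typed at Q
per-discipline verdicts: ordered ✓ · linear ✓ · affine ✓ · relevant ✓ · unrestricted ✓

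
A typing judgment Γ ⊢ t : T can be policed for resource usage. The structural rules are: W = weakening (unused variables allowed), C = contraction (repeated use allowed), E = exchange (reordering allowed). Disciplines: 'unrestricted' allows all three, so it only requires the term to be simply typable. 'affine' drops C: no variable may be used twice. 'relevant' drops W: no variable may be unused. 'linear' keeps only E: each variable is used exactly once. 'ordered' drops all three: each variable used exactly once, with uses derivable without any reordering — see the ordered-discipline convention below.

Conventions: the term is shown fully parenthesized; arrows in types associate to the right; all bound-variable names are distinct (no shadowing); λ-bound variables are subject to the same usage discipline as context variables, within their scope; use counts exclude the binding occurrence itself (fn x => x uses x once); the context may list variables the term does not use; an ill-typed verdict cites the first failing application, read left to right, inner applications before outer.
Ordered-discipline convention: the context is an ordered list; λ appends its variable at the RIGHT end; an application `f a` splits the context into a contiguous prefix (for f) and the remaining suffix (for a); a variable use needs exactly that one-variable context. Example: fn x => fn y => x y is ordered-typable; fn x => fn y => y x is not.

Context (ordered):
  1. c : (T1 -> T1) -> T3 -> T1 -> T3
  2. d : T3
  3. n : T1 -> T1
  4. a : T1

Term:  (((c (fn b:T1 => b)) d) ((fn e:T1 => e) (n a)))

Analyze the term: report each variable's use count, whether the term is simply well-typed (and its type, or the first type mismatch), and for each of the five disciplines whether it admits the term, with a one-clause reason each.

variable uses: c: 1; d: 1; n: 1; a: 1; b [bound]: 1; e [bound]: 1
use order (left to right): c, b, d, e, n, a
typing: well-typed at T3
ordered: ✓ — c, d, n, a, b, e: once each, no exchange needed
linear: ✓ — c, d, n, a, b, e: one use apiece
affine: ✓ — no duplicate uses among c, d, n, a, b, e
relevant: ✓ — c, d, n, a, b, e: all used, weakening unneeded
unrestricted: ✓ — well-typed at T3; no restrictions here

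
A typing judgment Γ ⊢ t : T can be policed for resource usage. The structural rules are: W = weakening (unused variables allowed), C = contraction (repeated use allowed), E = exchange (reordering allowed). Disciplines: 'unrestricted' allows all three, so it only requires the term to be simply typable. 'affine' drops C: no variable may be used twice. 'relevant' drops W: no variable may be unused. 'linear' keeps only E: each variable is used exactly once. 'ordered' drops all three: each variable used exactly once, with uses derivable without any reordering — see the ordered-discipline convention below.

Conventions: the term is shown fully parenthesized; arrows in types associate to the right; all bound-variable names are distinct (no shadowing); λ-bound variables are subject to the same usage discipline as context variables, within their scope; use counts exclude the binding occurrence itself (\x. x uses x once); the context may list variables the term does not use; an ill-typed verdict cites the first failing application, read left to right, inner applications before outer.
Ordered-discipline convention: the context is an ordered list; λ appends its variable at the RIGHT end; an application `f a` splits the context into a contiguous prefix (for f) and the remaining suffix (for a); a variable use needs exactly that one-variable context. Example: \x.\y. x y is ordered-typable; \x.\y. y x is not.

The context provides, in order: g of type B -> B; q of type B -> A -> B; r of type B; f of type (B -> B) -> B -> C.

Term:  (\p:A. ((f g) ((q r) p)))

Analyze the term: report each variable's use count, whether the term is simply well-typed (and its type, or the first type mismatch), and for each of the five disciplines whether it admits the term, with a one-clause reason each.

usage: g=1; q=1; r=1; f=1; p (λ-bound)=1
use order (left to right): f, g, q, r, p
typing: the term checks, with type A -> C
ordered: ✗, needs exchange: uses follow f, g, q, r, p
linear: ✓, single use per variable (g, q, r, f, p)
affine: ✓, none of g, q, r, f, p used more than once
relevant: ✓, g, q, r, f, p: all used, weakening unneeded
unrestricted: ✓, type-checks (A -> C) and nothing is barred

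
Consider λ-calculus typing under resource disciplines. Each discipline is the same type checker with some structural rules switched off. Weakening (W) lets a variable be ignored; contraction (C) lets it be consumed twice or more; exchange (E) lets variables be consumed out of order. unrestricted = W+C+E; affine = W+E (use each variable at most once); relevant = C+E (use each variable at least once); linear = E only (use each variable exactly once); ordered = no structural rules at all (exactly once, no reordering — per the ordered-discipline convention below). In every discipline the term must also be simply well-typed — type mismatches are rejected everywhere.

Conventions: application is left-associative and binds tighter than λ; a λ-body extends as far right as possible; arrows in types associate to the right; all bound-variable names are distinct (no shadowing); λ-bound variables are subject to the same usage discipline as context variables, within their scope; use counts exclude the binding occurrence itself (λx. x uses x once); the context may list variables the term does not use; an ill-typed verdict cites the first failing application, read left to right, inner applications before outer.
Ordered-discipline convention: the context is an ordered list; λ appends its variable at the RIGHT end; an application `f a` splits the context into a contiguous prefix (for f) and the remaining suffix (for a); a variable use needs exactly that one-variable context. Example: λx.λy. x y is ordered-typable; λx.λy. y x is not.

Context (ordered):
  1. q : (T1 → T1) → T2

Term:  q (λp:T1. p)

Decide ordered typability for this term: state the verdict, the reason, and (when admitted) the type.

yes — single-use (q, p), ordered derivation ok; term : T2
use counts: q=1, p (bound)=1
order of uses: q, p
typing: ✓ — T2
per-discipline verdicts: ordered ✓ · linear ✓ · affine ✓ · relevant ✓ · unrestricted ✓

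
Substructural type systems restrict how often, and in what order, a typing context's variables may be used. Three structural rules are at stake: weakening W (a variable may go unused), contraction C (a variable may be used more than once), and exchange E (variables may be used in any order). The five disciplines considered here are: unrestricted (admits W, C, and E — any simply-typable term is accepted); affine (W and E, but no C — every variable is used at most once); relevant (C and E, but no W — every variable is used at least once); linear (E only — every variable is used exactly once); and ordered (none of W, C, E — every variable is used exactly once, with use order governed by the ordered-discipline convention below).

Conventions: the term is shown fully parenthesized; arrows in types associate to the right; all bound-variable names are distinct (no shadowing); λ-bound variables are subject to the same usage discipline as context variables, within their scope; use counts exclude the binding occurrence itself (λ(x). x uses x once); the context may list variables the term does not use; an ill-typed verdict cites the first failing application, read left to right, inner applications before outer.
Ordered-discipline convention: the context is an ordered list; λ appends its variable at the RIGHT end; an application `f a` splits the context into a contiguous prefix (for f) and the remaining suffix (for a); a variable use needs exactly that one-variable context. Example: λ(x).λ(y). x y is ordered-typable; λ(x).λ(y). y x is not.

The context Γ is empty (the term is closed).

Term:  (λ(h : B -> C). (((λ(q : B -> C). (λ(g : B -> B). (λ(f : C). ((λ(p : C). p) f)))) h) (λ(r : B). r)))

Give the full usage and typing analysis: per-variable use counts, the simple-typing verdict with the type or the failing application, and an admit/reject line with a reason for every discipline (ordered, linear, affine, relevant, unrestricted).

use counts: h (bound)=1; q (bound)=0; g (bound)=0; f (bound)=1; p (bound)=1; r (bound)=1
use order (left to right): p, f, h, r
typing: well-typed — term : (B -> C) -> C -> C
ordered: ✗, q, g never used (weakening)
linear: ✗, q, g never used (weakening)
affine: ✓, none of h, q, g, f, p, r used more than once
relevant: ✗, q, g never used (weakening)
unrestricted: ✓, typability at (B -> C) -> C -> C is all that's needed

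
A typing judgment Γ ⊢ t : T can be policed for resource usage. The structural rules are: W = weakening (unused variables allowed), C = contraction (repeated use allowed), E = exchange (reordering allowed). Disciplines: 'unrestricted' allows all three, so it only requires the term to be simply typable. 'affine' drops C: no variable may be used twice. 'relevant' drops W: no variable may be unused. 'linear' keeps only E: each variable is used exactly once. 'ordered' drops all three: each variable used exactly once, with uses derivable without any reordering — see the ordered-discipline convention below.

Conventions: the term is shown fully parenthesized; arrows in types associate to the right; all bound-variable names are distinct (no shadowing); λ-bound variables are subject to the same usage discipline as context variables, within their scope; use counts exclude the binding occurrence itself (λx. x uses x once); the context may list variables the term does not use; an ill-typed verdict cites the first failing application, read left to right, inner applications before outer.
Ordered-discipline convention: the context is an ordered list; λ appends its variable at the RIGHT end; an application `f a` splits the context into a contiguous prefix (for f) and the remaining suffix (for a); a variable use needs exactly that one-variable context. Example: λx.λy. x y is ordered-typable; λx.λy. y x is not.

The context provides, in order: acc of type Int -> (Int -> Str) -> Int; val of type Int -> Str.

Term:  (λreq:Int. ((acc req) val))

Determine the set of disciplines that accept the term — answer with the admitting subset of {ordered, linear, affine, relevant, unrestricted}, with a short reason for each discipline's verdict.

admitted by: linear, affine, relevant, unrestricted
use counts: acc ×1, val ×1, req (λ-bound) ×1
order of uses: acc, req, val
typing: ✓ — Int -> Int
ordered: ✗ — no contiguous prefix/suffix split fits acc, req, val
linear: ✓ — each of acc, val, req used exactly once
affine: ✓ — at most one use each (acc, val, req)
relevant: ✓ — at least one use each (acc, val, req)
unrestricted: ✓ — simply typable at Int -> Int; W, C, E all held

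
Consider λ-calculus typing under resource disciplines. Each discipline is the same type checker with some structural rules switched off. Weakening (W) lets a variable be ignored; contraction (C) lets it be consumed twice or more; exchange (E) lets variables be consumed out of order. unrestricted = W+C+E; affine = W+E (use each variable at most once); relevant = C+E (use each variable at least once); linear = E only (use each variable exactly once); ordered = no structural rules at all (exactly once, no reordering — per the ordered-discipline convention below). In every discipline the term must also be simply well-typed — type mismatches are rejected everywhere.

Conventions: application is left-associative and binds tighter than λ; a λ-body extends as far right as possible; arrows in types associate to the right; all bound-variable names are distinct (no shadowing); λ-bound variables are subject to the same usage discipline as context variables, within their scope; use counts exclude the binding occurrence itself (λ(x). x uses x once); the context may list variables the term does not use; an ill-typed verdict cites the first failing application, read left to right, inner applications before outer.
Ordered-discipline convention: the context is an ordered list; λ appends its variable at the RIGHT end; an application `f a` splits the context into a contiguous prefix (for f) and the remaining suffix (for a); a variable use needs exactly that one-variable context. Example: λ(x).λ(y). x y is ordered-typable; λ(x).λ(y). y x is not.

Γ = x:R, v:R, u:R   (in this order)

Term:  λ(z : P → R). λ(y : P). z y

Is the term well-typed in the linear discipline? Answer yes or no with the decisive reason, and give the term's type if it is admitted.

no — unused: x, v, u — weakening required
variable uses: x ×0; v ×0; u ×0; z (λ-bound) ×1; y (λ-bound) ×1
uses in reading order: z, y
typing: ✓ — (P → R) → P → R
summary: ordered ✗ | linear ✗ | affine ✓ | relevant ✗ | unrestricted ✓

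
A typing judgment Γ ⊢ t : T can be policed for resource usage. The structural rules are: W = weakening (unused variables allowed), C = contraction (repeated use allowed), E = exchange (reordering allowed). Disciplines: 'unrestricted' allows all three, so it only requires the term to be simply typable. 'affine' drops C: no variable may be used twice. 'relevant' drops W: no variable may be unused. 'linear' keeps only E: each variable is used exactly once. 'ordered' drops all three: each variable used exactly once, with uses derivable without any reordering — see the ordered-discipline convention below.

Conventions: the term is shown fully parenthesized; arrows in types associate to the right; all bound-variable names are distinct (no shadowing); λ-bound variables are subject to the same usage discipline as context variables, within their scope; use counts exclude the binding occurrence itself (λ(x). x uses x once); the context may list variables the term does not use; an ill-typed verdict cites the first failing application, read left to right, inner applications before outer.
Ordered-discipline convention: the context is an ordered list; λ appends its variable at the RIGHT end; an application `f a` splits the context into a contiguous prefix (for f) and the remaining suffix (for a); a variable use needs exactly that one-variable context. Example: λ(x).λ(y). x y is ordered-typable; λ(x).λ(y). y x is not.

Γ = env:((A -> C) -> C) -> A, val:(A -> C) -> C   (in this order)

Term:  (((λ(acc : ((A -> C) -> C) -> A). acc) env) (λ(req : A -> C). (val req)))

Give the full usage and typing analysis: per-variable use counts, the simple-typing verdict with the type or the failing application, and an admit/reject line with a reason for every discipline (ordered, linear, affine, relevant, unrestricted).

counts: env ×1, val ×1, acc [bound] ×1, req [bound] ×1
uses in reading order: acc, env, val, req
typing: well-typed — term : A
ordered: ✓ — one use each (env, val, acc, req); ordered split holds
linear: ✓ — exactly-once usage across env, val, acc, req
affine: ✓ — none of env, val, acc, req used more than once
relevant: ✓ — env, val, acc, req: all used, weakening unneeded
unrestricted: ✓ — type-checks (A) and nothing is barred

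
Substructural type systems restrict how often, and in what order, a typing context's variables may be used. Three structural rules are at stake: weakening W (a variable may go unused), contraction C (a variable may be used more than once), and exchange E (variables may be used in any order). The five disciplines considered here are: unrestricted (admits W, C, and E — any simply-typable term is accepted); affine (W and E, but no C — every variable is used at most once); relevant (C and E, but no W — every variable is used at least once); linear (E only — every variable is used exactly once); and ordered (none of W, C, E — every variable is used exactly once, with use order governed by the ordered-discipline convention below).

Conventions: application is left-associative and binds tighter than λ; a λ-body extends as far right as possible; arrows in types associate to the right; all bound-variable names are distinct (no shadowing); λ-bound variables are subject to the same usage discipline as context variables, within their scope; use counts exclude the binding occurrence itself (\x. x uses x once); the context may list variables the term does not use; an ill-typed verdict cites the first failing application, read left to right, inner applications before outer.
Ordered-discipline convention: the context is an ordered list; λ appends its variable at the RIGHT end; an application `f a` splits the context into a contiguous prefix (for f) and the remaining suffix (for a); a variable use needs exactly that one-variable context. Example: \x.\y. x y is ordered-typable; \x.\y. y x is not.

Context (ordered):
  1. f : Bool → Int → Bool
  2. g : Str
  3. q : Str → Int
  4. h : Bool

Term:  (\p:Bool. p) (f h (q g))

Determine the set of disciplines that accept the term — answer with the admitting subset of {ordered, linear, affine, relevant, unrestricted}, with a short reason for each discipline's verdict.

admitted in: linear, affine, relevant, unrestricted
usage: f: 1×, g: 1×, q: 1×, h: 1×, p (λ-bound): 1×
use order (left to right): p, f, h, q, g
typing: well-typed — term : Bool
ordered: ✗, use order p, f, h, q, g needs exchange
linear: ✓, single use per variable (f, g, q, h, p)
affine: ✓, none of f, g, q, h, p used more than once
relevant: ✓, every one of f, g, q, h, p appears
unrestricted: ✓, typability at Bool is all that's needed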